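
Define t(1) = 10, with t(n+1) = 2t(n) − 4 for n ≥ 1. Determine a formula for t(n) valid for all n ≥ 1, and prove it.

Claim: t(n) = 3·2^n + 4.

Base case: t(1) = 10, and 3·2^1 + 4 = 6 + 4 = 10.
Assume t(j) = 3·2^j + 4 for some j ≥ 1.
Then t(j+1) = 2t(j) − 4 = 2·(3·2^j + 4) − 4 = 6·2^j + 8 − 4 = 3·2^{j+1} + 4.
By induction, t(n) = 3·2^n + 4 for all n ≥ 1.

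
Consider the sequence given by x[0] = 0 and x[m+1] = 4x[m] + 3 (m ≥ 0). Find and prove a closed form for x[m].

Claim: x[m] = 4^m − 1.

Base case: x[0] = 0, and 4^0 − 1 = 1 − 1 = 0.
Assume x[r] = 4^r − 1 for some r ≥ 0.
Then x[r+1] = 4x[r] + 3 = 4·(4^r − 1) + 3 = 4^{r+1} − 4 + 3 = 4^{r+1} − 1.
Hence x[m] = 4^m − 1 for every m ≥ 0, by induction.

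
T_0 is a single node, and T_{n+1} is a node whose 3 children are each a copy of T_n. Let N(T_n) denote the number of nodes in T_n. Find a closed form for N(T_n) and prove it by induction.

Claim: N(T_n) = (3^{n+1} − 1)/2.

Base case: N(T_0) = 1, and (3^{0+1} − 1)/2 = 1.
Assume N(T_j) = (3^{j+1} − 1)/2.
Then N(T_{j+1}) = 1 + 3N(T_j) = 1 + 3·(3^{j+1} − 1)/2 = 1 + (3^{j+2} − 3)/2 = (2 + 3^{j+2} − 3)/2 = (3^{j+2} − 1)/2.
This completes the inductive step, so N(T_n) = (3^{n+1} − 1)/2 for all n ≥ 0.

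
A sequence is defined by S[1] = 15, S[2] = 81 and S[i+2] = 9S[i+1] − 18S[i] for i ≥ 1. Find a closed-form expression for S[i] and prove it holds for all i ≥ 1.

Claim: S[i] = 3^i + 2·6^i.

Base cases: S[1] = 15 and 3^1 + 2·6^1 = 15; S[2] = 81 and 3^2 + 2·6^2 = 81.
Assume S[t] = 3^t + 2·6^t for all 1 ≤ t ≤ j, where j ≥ 2.
Then S[j+1] = 9S[j] − 18S[j−1] = 9·(3^j + 2·6^j) − 18·(3^{j−1} + 2·6^{j−1}) = (9·3 − 18)3^{j−1} + 2·(9·6 − 18)6^{j−1} = 9·3^{j−1} + 72·6^{j−1} = 3^{j+1} + 2·6^{j+1}.
This completes the inductive step, so S[i] = 3^i + 2·6^i for all i ≥ 1.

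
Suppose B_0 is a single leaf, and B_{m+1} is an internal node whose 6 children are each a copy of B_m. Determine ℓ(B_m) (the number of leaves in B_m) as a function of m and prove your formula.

Claim: ℓ(B_m) = 6^m.

Base case: ℓ(B_0) = 1, and 6^0 = 1.
Assume ℓ(B_r) = 6^r.
Then ℓ(B_{r+1}) = 6·ℓ(B_r) = 6·6^r = 6^{r+1}.
So the formula holds for r+1, and by induction ℓ(B_m) = 6^m for all m ≥ 0.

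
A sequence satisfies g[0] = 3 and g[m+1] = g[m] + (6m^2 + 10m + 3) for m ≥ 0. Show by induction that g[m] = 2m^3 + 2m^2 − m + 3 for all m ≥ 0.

Base case: g[0] = 3, and 2·0^3 + 2·0^2 − 0 + 3 = 3.
Assume g[r] = 2r^3 + 2r^2 − r + 3.
Then g[r+1] = g[r] + (6r^2 + 10r + 3) = (2r^3 + 2r^2 − r + 3) + (6r^2 + 10r + 3) = 2r^3 + 8r^2 + 9r + 6,
and 2·(r+1)^3 + 2·(r+1)^2 − (r+1) + 3 = 2r^3 + 8r^2 + 9r + 6.
Hence g[m] = 2m^3 + 2m^2 − m + 3 for every m ≥ 0, by induction.

g[m] = 2m^3 + 2m^2 − m + 3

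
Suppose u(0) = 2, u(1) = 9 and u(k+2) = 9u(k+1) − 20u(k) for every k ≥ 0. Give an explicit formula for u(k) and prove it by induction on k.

Claim: u(k) = 5^k + 4^k.

Base cases: u(0) = 2 and 5^0 + 4^0 = 2; u(1) = 9 and 5^1 + 4^1 = 9.
Assume u(j) = 5^j + 4^j for all 0 ≤ j ≤ r, where r ≥ 1.
Then u(r+1) = 9u(r) − 20u(r−1) = 9·(5^r + 4^r) − 20·(5^{r−1} + 4^{r−1}) = (9·5 − 20)5^{r−1} + (9·4 − 20)4^{r−1} = 25·5^{r−1} + 16·4^{r−1} = 5^{r+1} + 4^{r+1}.
Hence u(k) = 5^k + 4^k for every k ≥ 0, by strong induction.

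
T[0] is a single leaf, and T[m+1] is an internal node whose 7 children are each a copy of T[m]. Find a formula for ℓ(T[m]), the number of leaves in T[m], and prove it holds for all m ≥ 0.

Claim: ℓ(T[m]) = 7^m.

Base case: ℓ(T[0]) = 1, and 7^0 = 1.
Assume ℓ(T[k]) = 7^k.
Then ℓ(T[k+1]) = 7·ℓ(T[k]) = 7·7^k = 7^{k+1}.
Hence ℓ(T[m]) = 7^m for every m ≥ 0, by induction.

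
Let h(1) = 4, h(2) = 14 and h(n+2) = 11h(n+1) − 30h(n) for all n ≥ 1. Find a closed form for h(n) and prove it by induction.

Claim: h(n) = -6^n + 2·5^n.

Base cases: h(1) = 4 and -6^1 + 2·5^1 = 4; h(2) = 14 and -6^2 + 2·5^2 = 14.
Assume h(j) = -6^j + 2·5^j for all 1 ≤ j ≤ r, where r ≥ 2.
Then h(r+1) = 11h(r) − 30h(r−1) = 11·(-6^r + 2·5^r) − 30·(-6^{r−1} + 2·5^{r−1}) = -(11·6 − 30)6^{r−1} + 2·(11·5 − 30)5^{r−1} = -36·6^{r−1} + 50·5^{r−1} = -6^{r+1} + 2·5^{r+1}.
Hence h(n) = -6^n + 2·5^n for every n ≥ 1, by strong induction.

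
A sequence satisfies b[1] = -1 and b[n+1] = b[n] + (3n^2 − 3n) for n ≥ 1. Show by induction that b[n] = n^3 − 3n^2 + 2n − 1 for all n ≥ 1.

Base case: b[1] = -1, and 1^3 − 3·1^2 + 2·1 − 1 = -1.
Assume b[r] = r^3 − 3r^2 + 2r − 1.
Then b[r+1] = b[r] + (3r^2 − 3r) = (r^3 − 3r^2 + 2r − 1) + (3r^2 − 3r) = r^3 − r − 1,
and (r+1)^3 − 3·(r+1)^2 + 2·(r+1) − 1 = r^3 − r − 1.
Hence b[n] = n^3 − 3n^2 + 2n − 1 for every n ≥ 1, by induction.

b[n] = n^3 − 3n^2 + 2n − 1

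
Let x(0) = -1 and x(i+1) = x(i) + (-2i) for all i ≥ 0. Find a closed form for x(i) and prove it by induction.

Claim: x(i) = -i^2 + i − 1.

Base case: x(0) = -1, and -0^2 + 0 − 1 = -1.
Assume x(k) = -k^2 + k − 1.
Then x(k+1) = x(k) + (-2k) = (-k^2 + k − 1) + (-2k) = -k^2 − k − 1,
and -(k+1)^2 + (k+1) − 1 = -k^2 − k − 1.
Hence x(i) = -i^2 + i − 1 for every i ≥ 0, by induction.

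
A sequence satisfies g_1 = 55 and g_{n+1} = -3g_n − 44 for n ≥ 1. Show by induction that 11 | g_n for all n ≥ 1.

Base case: g_1 = 55 = 11·5, so 11 | g_1.
Assume 11 | g_j, so g_j = 11t for some integer t.
Then g_{j+1} = -3g_j − 44 = -3·(11t) − 44 = 11(-3t − 4), so 11 | g_{j+1}.
This completes the inductive step, so 11 | g_n for all n ≥ 1.

11 | g_n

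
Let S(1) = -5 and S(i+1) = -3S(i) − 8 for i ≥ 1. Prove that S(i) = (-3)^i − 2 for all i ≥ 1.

Base case: S(1) = -5, and (-3)^1 − 2 = -3 − 2 = -5.
Assume S(r) = (-3)^r − 2 for some r ≥ 1.
Then S(r+1) = -3S(r) − 8 = -3·((-3)^r − 2) − 8 = -3·(-3)^r + 6 − 8 = (-3)^{r+1} − 2.
So the formula holds for r+1, and by induction S(i) = (-3)^i − 2 for all i ≥ 1.

S(i) = (-3)^i − 2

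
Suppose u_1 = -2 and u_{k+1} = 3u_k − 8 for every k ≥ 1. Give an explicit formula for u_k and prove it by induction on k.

Claim: u_k = -2·3^k + 4.

Base case: u_1 = -2, and -2·3^1 + 4 = -6 + 4 = -2.
Assume u_r = -2·3^r + 4 for some r ≥ 1.
Then u_{r+1} = 3u_r − 8 = 3·(-2·3^r + 4) − 8 = -6·3^r + 12 − 8 = -2·3^{r+1} + 4.
By induction, u_k = -2·3^k + 4 for all k ≥ 1.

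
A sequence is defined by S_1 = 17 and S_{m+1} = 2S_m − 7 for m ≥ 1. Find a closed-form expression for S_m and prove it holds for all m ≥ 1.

Claim: S_m = 5·2^m + 7.

Base case: S_1 = 17, and 5·2^1 + 7 = 10 + 7 = 17.
Assume S_k = 5·2^k + 7 for some k ≥ 1.
Then S_{k+1} = 2S_k − 7 = 2·(5·2^k + 7) − 7 = 10·2^k + 14 − 7 = 5·2^{k+1} + 7.
Hence S_m = 5·2^m + 7 for every m ≥ 1, by induction.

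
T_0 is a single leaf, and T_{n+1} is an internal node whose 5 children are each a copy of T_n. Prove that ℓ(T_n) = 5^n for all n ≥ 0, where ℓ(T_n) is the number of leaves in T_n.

Base case: ℓ(T_0) = 1, and 5^0 = 1.
Assume ℓ(T_m) = 5^m.
Then ℓ(T_{m+1}) = 5·ℓ(T_m) = 5·5^m = 5^{m+1}.
So the formula holds for m+1, and by induction ℓ(T_n) = 5^n for all n ≥ 0.

ℓ(T_n) = 5^n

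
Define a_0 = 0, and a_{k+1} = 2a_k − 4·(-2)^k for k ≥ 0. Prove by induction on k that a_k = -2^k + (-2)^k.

Base case: a_0 = 0, and -2^0 + (-2)^0 = -1 + 1 = 0.
Assume a_j = -2^j + (-2)^j for some j ≥ 0.
Then a_{j+1} = 2a_j − 4·(-2)^j = 2·(-2^j + (-2)^j) − 4·(-2)^j = -2^{j+1} + 2·(-2)^j − 4·(-2)^j = -2^{j+1} − 2·(-2)^j = -2^{j+1} + (-2)^{j+1}.
Hence a_k = -2^k + (-2)^k for every k ≥ 0, by induction.

a_k = -2^k + (-2)^k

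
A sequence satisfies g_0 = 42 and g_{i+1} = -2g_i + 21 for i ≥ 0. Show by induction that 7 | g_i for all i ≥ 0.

Base case: g_0 = 42 = 7·6, so 7 | g_0.
Assume 7 | g_m, so g_m = 7t for some integer t.
Then g_{m+1} = -2g_m + 21 = -2·(7t) + 21 = 7(-2t + 3), so 7 | g_{m+1}.
So the property holds for m+1, and by induction 7 | g_i for all i ≥ 0.

7 | g_i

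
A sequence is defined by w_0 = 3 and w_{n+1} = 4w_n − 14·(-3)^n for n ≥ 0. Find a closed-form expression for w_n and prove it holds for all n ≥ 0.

Claim: w_n = 4^n + 2·(-3)^n.

Base case: w_0 = 3, and 4^0 + 2·(-3)^0 = 1 + 2 = 3.
Assume w_m = 4^m + 2·(-3)^m for some m ≥ 0.
Then w_{m+1} = 4w_m − 14·(-3)^m = 4·(4^m + 2·(-3)^m) − 14·(-3)^m = 4^{m+1} + 8·(-3)^m − 14·(-3)^m = 4^{m+1} − 6·(-3)^m = 4^{m+1} + 2·(-3)^{m+1}.
This completes the inductive step, so w_n = 4^n + 2·(-3)^n for all n ≥ 0.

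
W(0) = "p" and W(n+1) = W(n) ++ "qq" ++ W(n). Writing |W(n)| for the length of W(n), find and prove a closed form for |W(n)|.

Claim: |W(n)| = 3·2^n − 2.

Base case: |W(0)| = 1, and 3·2^0 − 2 = 1.
Assume |W(k)| = 3·2^k − 2.
Then |W(k+1)| = |W(k)| + 2 + |W(k)| = 2|W(k)| + 2 = 2(3·2^k − 2) + 2 = 3·2^{k+1} − 4 + 2 = 3·2^{k+1} − 2.
So the formula holds for k+1, and by induction |W(n)| = 3·2^n − 2 for all n ≥ 0.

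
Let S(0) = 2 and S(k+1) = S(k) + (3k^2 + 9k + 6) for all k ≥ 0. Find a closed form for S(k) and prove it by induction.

Claim: S(k) = k^3 + 3k^2 + 2k + 2.

Base case: S(0) = 2, and 0^3 + 3·0^2 + 2·0 + 2 = 2.
Assume S(r) = r^3 + 3r^2 + 2r + 2.
Then S(r+1) = S(r) + (3r^2 + 9r + 6) = (r^3 + 3r^2 + 2r + 2) + (3r^2 + 9r + 6) = r^3 + 6r^2 + 11r + 8,
and (r+1)^3 + 3·(r+1)^2 + 2·(r+1) + 2 = r^3 + 6r^2 + 11r + 8.
Hence S(k) = k^3 + 3k^2 + 2k + 2 for every k ≥ 0, by induction.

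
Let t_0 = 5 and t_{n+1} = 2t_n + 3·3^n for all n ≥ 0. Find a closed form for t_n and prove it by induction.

Claim: t_n = 2·2^n + 3·3^n.

Base case: t_0 = 5, and 2·2^0 + 3·3^0 = 2 + 3 = 5.
Assume t_j = 2·2^j + 3·3^j for some j ≥ 0.
Then t_{j+1} = 2t_j + 3·3^j = 2·(2·2^j + 3·3^j) + 3·3^j = 2·2^{j+1} + 6·3^j + 3·3^j = 2·2^{j+1} + 9·3^j = 2·2^{j+1} + 3·3^{j+1}.
By induction, t_n = 2·2^n + 3·3^n for all n ≥ 0.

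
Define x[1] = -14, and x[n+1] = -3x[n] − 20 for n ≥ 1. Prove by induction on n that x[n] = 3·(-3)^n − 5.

Base case: x[1] = -14, and 3·(-3)^1 − 5 = -9 − 5 = -14.
Assume x[j] = 3·(-3)^j − 5 for some j ≥ 1.
Then x[j+1] = -3x[j] − 20 = -3·(3·(-3)^j − 5) − 20 = -9·(-3)^j + 15 − 20 = 3·(-3)^{j+1} − 5.
This completes the inductive step, so x[n] = 3·(-3)^n − 5 for all n ≥ 1.

x[n] = 3·(-3)^n − 5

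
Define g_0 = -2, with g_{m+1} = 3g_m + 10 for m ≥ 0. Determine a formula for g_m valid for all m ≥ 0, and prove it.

Claim: g_m = 3^{m+1} − 5.

Base case: g_0 = -2, and 3^{0+1} − 5 = 3 − 5 = -2.
Assume g_k = 3^{k+1} − 5 for some k ≥ 0.
Then g_{k+1} = 3g_k + 10 = 3·(3^{k+1} − 5) + 10 = 3^{k+2} − 15 + 10 = 3^{k+2} − 5.
So the formula holds for k+1, and by induction g_m = 3^{m+1} − 5 for all m ≥ 0.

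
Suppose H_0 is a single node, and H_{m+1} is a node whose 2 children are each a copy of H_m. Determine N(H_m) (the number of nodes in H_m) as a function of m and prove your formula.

Claim: N(H_m) = 2^{m+1} − 1.

Base case: N(H_0) = 1, and 2^{0+1} − 1 = 1.
Assume N(H_k) = 2^{k+1} − 1.
Then N(H_{k+1}) = 1 + 2N(H_k) = 1 + 2(2^{k+1} − 1) = 2^{k+2} − 2 + 1 = 2^{k+2} − 1.
This completes the inductive step, so N(H_m) = 2^{m+1} − 1 for all m ≥ 0.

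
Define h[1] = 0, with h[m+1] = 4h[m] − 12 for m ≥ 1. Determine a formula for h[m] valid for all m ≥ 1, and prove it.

Claim: h[m] = -4^m + 4.

Base case: h[1] = 0, and -4^1 + 4 = -4 + 4 = 0.
Assume h[j] = -4^j + 4 for some j ≥ 1.
Then h[j+1] = 4h[j] − 12 = 4·(-4^j + 4) − 12 = -4^{j+1} + 16 − 12 = -4^{j+1} + 4.
This completes the inductive step, so h[m] = -4^m + 4 for all m ≥ 1.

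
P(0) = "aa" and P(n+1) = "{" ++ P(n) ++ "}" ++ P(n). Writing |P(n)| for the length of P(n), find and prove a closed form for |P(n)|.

Claim: |P(n)| = 2^{n+2} − 2.

Base case: |P(0)| = 2, and 2^{0+2} − 2 = 2.
Assume |P(k)| = 2^{k+2} − 2.
Then |P(k+1)| = 1 + |P(k)| + 1 + |P(k)| = 2|P(k)| + 2 = 2(2^{k+2} − 2) + 2 = 2^{k+3} − 4 + 2 = 2^{k+3} − 2.
So the formula holds for k+1, and by induction |P(n)| = 2^{n+2} − 2 for all n ≥ 0.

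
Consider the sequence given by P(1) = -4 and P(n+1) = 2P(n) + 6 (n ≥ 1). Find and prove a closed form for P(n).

Claim: P(n) = 2^n − 6.

Base case: P(1) = -4, and 2^1 − 6 = 2 − 6 = -4.
Assume P(r) = 2^r − 6 for some r ≥ 1.
Then P(r+1) = 2P(r) + 6 = 2·(2^r − 6) + 6 = 2^{r+1} − 12 + 6 = 2^{r+1} − 6.
Hence P(n) = 2^n − 6 for every n ≥ 1, by induction.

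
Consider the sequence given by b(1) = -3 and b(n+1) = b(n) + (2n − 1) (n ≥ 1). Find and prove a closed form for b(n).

Claim: b(n) = n^2 − 2n − 2.

Base case: b(1) = -3, and 1^2 − 2·1 − 2 = -3.
Assume b(j) = j^2 − 2j − 2.
Then b(j+1) = b(j) + (2j − 1) = (j^2 − 2j − 2) + (2j − 1) = j^2 − 3,
and (j+1)^2 − 2·(j+1) − 2 = j^2 − 3.
This completes the inductive step, so b(n) = n^2 − 2n − 2 for all n ≥ 1.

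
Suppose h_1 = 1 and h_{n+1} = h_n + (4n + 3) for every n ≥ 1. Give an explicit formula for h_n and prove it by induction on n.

Claim: h_n = 2n^2 + n − 2.

Base case: h_1 = 1, and 2·1^2 + 1 − 2 = 1.
Assume h_r = 2r^2 + r − 2.
Then h_{r+1} = h_r + (4r + 3) = (2r^2 + r − 2) + (4r + 3) = 2r^2 + 5r + 1,
and 2·(r+1)^2 + (r+1) − 2 = 2r^2 + 5r + 1.
Hence h_n = 2n^2 + n − 2 for every n ≥ 1, by induction.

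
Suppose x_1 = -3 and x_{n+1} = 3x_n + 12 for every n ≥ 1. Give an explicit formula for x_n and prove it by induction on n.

Claim: x_n = 3^n − 6.

Base case: x_1 = -3, and 3^1 − 6 = 3 − 6 = -3.
Assume x_k = 3^k − 6 for some k ≥ 1.
Then x_{k+1} = 3x_k + 12 = 3·(3^k − 6) + 12 = 3^{k+1} − 18 + 12 = 3^{k+1} − 6.
So the formula holds for k+1, and by induction x_n = 3^n − 6 for all n ≥ 1.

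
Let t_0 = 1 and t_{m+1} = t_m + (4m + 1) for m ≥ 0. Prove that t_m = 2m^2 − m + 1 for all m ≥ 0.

Base case: t_0 = 1, and 2·0^2 − 0 + 1 = 1.
Assume t_j = 2j^2 − j + 1.
Then t_{j+1} = t_j + (4j + 1) = (2j^2 − j + 1) + (4j + 1) = 2j^2 + 3j + 2,
and 2·(j+1)^2 − (j+1) + 1 = 2j^2 + 3j + 2.
This completes the inductive step, so t_m = 2m^2 − m + 1 for all m ≥ 0.

t_m = 2m^2 − m + 1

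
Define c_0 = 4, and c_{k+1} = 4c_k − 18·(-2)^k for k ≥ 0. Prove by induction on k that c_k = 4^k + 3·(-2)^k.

Base case: c_0 = 4, and 4^0 + 3·(-2)^0 = 1 + 3 = 4.
Assume c_j = 4^j + 3·(-2)^j for some j ≥ 0.
Then c_{j+1} = 4c_j − 18·(-2)^j = 4·(4^j + 3·(-2)^j) − 18·(-2)^j = 4^{j+1} + 12·(-2)^j − 18·(-2)^j = 4^{j+1} − 6·(-2)^j = 4^{j+1} + 3·(-2)^{j+1}.
This completes the inductive step, so c_k = 4^k + 3·(-2)^k for all k ≥ 0.

c_k = 4^k + 3·(-2)^k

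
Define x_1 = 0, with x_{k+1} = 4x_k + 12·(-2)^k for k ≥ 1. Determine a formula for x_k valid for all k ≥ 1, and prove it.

Claim: x_k = -4^k − 2·(-2)^k.

Base case: x_1 = 0, and -4^1 − 2·(-2)^1 = -4 + 4 = 0.
Assume x_m = -4^m − 2·(-2)^m for some m ≥ 1.
Then x_{m+1} = 4x_m + 12·(-2)^m = 4·(-4^m − 2·(-2)^m) + 12·(-2)^m = -4^{m+1} − 8·(-2)^m + 12·(-2)^m = -4^{m+1} + 4·(-2)^m = -4^{m+1} − 2·(-2)^{m+1}.
So the formula holds for m+1, and by induction x_k = -4^k − 2·(-2)^k for all k ≥ 1.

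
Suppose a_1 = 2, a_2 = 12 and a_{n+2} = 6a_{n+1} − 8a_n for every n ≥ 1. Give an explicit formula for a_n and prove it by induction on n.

Claim: a_n = -2^n + 4^n.

Base cases: a_1 = 2 and -2^1 + 4^1 = 2; a_2 = 12 and -2^2 + 4^2 = 12.
Assume a_j = -2^j + 4^j for all 1 ≤ j ≤ r, where r ≥ 2.
Then a_{r+1} = 6a_r − 8a_{r−1} = 6·(-2^r + 4^r) − 8·(-2^{r−1} + 4^{r−1}) = -(6·2 − 8)2^{r−1} + (6·4 − 8)4^{r−1} = -4·2^{r−1} + 16·4^{r−1} = -2^{r+1} + 4^{r+1}.
This completes the inductive step, so a_n = -2^n + 4^n for all n ≥ 1.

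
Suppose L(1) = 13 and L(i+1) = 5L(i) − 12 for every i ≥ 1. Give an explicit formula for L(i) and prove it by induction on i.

Claim: L(i) = 2·5^i + 3.

Base case: L(1) = 13, and 2·5^1 + 3 = 10 + 3 = 13.
Assume L(m) = 2·5^m + 3 for some m ≥ 1.
Then L(m+1) = 5L(m) − 12 = 5·(2·5^m + 3) − 12 = 10·5^m + 15 − 12 = 2·5^{m+1} + 3.
This completes the inductive step, so L(i) = 2·5^i + 3 for all i ≥ 1.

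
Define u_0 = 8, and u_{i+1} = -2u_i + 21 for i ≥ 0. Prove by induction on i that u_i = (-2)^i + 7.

Base case: u_0 = 8, and (-2)^0 + 7 = 1 + 7 = 8.
Assume u_m = (-2)^m + 7 for some m ≥ 0.
Then u_{m+1} = -2u_m + 21 = -2·((-2)^m + 7) + 21 = -2·(-2)^m − 14 + 21 = (-2)^{m+1} + 7.
This completes the inductive step, so u_i = (-2)^i + 7 for all i ≥ 0.

u_i = (-2)^i + 7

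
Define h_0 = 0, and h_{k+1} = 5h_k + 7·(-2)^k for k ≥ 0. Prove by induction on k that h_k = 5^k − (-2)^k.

Base case: h_0 = 0, and 5^0 − (-2)^0 = 1 − 1 = 0.
Assume h_j = 5^j − (-2)^j for some j ≥ 0.
Then h_{j+1} = 5h_j + 7·(-2)^j = 5·(5^j − (-2)^j) + 7·(-2)^j = 5^{j+1} − 5·(-2)^j + 7·(-2)^j = 5^{j+1} + 2·(-2)^j = 5^{j+1} − (-2)^{j+1}.
By induction, h_k = 5^k − (-2)^k for all k ≥ 0.

h_k = 5^k − (-2)^k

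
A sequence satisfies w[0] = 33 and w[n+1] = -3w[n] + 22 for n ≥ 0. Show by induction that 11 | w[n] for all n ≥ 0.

Base case: w[0] = 33 = 11·3, so 11 | w[0].
Assume 11 | w[j], so w[j] = 11t for some integer t.
Then w[j+1] = -3w[j] + 22 = -3·(11t) + 22 = 11(-3t + 2), so 11 | w[j+1].
So the property holds for j+1, and by induction 11 | w[n] for all n ≥ 0.

11 | w[n]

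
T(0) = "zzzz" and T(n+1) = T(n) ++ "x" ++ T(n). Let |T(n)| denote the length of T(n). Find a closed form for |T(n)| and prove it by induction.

Claim: |T(n)| = 5·2^n − 1.

Base case: |T(0)| = 4, and 5·2^0 − 1 = 4.
Assume |T(k)| = 5·2^k − 1.
Then |T(k+1)| = |T(k)| + 1 + |T(k)| = 2|T(k)| + 1 = 2(5·2^k − 1) + 1 = 5·2^{k+1} − 2 + 1 = 5·2^{k+1} − 1.
So the formula holds for k+1, and by induction |T(n)| = 5·2^n − 1 for all n ≥ 0.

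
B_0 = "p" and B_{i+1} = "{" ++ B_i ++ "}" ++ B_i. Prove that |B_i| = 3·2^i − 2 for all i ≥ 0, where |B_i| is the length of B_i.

Base case: |B_0| = 1, and 3·2^0 − 2 = 1.
Assume |B_m| = 3·2^m − 2.
Then |B_{m+1}| = 1 + |B_m| + 1 + |B_m| = 2|B_m| + 2 = 2(3·2^m − 2) + 2 = 3·2^{m+1} − 4 + 2 = 3·2^{m+1} − 2.
By induction, |B_i| = 3·2^i − 2 for all i ≥ 0.

|B_i| = 3·2^i − 2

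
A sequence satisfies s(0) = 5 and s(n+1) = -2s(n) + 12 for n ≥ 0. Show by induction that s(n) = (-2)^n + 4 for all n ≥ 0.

Base case: s(0) = 5, and (-2)^0 + 4 = 1 + 4 = 5.
Assume s(k) = (-2)^k + 4 for some k ≥ 0.
Then s(k+1) = -2s(k) + 12 = -2·((-2)^k + 4) + 12 = -2·(-2)^k − 8 + 12 = (-2)^{k+1} + 4.
This completes the inductive step, so s(n) = (-2)^n + 4 for all n ≥ 0.

s(n) = (-2)^n + 4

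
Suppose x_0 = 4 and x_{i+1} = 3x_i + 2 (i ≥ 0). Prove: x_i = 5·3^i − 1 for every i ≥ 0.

Base case: x_0 = 4, and 5·3^0 − 1 = 5 − 1 = 4.
Assume x_m = 5·3^m − 1 for some m ≥ 0.
Then x_{m+1} = 3x_m + 2 = 3·(5·3^m − 1) + 2 = 15·3^m − 3 + 2 = 5·3^{m+1} − 1.
Hence x_i = 5·3^i − 1 for every i ≥ 0, by induction.

x_i = 5·3^i − 1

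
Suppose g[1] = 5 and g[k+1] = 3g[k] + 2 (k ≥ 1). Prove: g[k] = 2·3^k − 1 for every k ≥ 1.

Base case: g[1] = 5, and 2·3^1 − 1 = 6 − 1 = 5.
Assume g[m] = 2·3^m − 1 for some m ≥ 1.
Then g[m+1] = 3g[m] + 2 = 3·(2·3^m − 1) + 2 = 6·3^m − 3 + 2 = 2·3^{m+1} − 1.
By induction, g[k] = 2·3^k − 1 for all k ≥ 1.

g[k] = 2·3^k − 1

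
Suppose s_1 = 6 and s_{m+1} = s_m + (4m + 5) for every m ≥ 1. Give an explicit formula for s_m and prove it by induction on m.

Claim: s_m = 2m^2 + 3m + 1.

Base case: s_1 = 6, and 2·1^2 + 3·1 + 1 = 6.
Assume s_k = 2k^2 + 3k + 1.
Then s_{k+1} = s_k + (4k + 5) = (2k^2 + 3k + 1) + (4k + 5) = 2k^2 + 7k + 6,
and 2·(k+1)^2 + 3·(k+1) + 1 = 2k^2 + 7k + 6.
This completes the inductive step, so s_m = 2m^2 + 3m + 1 for all m ≥ 1.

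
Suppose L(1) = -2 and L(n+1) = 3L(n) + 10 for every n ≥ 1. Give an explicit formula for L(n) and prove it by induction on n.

Claim: L(n) = 3^n − 5.

Base case: L(1) = -2, and 3^1 − 5 = 3 − 5 = -2.
Assume L(m) = 3^m − 5 for some m ≥ 1.
Then L(m+1) = 3L(m) + 10 = 3·(3^m − 5) + 10 = 3^{m+1} − 15 + 10 = 3^{m+1} − 5.
This completes the inductive step, so L(n) = 3^n − 5 for all n ≥ 1.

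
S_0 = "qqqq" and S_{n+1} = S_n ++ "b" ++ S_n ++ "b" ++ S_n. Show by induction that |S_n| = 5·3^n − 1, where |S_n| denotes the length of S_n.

Base case: |S_0| = 4, and 5·3^0 − 1 = 4.
Assume |S_r| = 5·3^r − 1.
Then |S_{r+1}| = 3|S_r| + 2 = 3(5·3^r − 1) + 2 = 5·3^{r+1} − 3 + 2 = 5·3^{r+1} − 1.
This completes the inductive step, so |S_n| = 5·3^n − 1 for all n ≥ 0.

|S_n| = 5·3^n − 1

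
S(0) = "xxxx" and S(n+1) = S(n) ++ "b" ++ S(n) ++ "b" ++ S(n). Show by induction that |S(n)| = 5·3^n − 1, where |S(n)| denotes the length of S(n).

Base case: |S(0)| = 4, and 5·3^0 − 1 = 4.
Assume |S(r)| = 5·3^r − 1.
Then |S(r+1)| = 3|S(r)| + 2 = 3(5·3^r − 1) + 2 = 5·3^{r+1} − 3 + 2 = 5·3^{r+1} − 1.
This completes the inductive step, so |S(n)| = 5·3^n − 1 for all n ≥ 0.

|S(n)| = 5·3^n − 1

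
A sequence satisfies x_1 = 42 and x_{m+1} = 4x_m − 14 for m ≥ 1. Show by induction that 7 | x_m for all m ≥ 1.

Base case: x_1 = 42 = 7·6, so 7 | x_1.
Assume 7 | x_j, so x_j = 7t for some integer t.
Then x_{j+1} = 4x_j − 14 = 4·(7t) − 14 = 7(4t − 2), so 7 | x_{j+1}.
By induction, 7 | x_m for all m ≥ 1.

7 | x_m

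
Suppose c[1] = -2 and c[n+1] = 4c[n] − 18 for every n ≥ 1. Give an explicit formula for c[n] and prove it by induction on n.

Claim: c[n] = -2·4^n + 6.

Base case: c[1] = -2, and -2·4^1 + 6 = -8 + 6 = -2.
Assume c[j] = -2·4^j + 6 for some j ≥ 1.
Then c[j+1] = 4c[j] − 18 = 4·(-2·4^j + 6) − 18 = -8·4^j + 24 − 18 = -2·4^{j+1} + 6.
This completes the inductive step, so c[n] = -2·4^n + 6 for all n ≥ 1.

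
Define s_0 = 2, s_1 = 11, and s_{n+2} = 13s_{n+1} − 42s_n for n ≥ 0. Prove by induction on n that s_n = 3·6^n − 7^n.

Base cases: s_0 = 2 and 3·6^0 − 7^0 = 2; s_1 = 11 and 3·6^1 − 7^1 = 11.
Assume s_j = 3·6^j − 7^j for all 0 ≤ j ≤ k, where k ≥ 1.
Then s_{k+1} = 13s_k − 42s_{k−1} = 13·(3·6^k − 7^k) − 42·(3·6^{k−1} − 7^{k−1}) = 3·(13·6 − 42)6^{k−1} − (13·7 − 42)7^{k−1} = 108·6^{k−1} − 49·7^{k−1} = 3·6^{k+1} − 7^{k+1}.
So the formula holds for k+1, and by strong induction s_n = 3·6^n − 7^n for all n ≥ 0.

s_n = 3·6^n − 7^n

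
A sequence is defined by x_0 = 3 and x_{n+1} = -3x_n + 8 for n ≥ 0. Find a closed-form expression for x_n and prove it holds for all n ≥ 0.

Claim: x_n = (-3)^n + 2.

Base case: x_0 = 3, and (-3)^0 + 2 = 1 + 2 = 3.
Assume x_r = (-3)^r + 2 for some r ≥ 0.
Then x_{r+1} = -3x_r + 8 = -3·((-3)^r + 2) + 8 = -3·(-3)^r − 6 + 8 = (-3)^{r+1} + 2.
So the formula holds for r+1, and by induction x_n = (-3)^n + 2 for all n ≥ 0.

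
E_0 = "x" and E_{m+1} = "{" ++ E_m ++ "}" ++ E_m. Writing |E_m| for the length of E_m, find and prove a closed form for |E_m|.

Claim: |E_m| = 3·2^m − 2.

Base case: |E_0| = 1, and 3·2^0 − 2 = 1.
Assume |E_k| = 3·2^k − 2.
Then |E_{k+1}| = 1 + |E_k| + 1 + |E_k| = 2|E_k| + 2 = 2(3·2^k − 2) + 2 = 3·2^{k+1} − 4 + 2 = 3·2^{k+1} − 2.
So the formula holds for k+1, and by induction |E_m| = 3·2^m − 2 for all m ≥ 0.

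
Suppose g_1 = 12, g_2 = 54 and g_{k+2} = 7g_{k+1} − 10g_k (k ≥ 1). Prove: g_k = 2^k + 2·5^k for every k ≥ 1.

Base cases: g_1 = 12 and 2^1 + 2·5^1 = 12; g_2 = 54 and 2^2 + 2·5^2 = 54.
Assume g_j = 2^j + 2·5^j for all 1 ≤ j ≤ r, where r ≥ 2.
Then g_{r+1} = 7g_r − 10g_{r−1} = 7·(2^r + 2·5^r) − 10·(2^{r−1} + 2·5^{r−1}) = (7·2 − 10)2^{r−1} + 2·(7·5 − 10)5^{r−1} = 4·2^{r−1} + 50·5^{r−1} = 2^{r+1} + 2·5^{r+1}.
Hence g_k = 2^k + 2·5^k for every k ≥ 1, by strong induction.

g_k = 2^k + 2·5^k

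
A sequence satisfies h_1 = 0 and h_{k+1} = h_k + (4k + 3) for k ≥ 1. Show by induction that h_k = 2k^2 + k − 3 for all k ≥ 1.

Base case: h_1 = 0, and 2·1^2 + 1 − 3 = 0.
Assume h_r = 2r^2 + r − 3.
Then h_{r+1} = h_r + (4r + 3) = (2r^2 + r − 3) + (4r + 3) = 2r^2 + 5r,
and 2·(r+1)^2 + (r+1) − 3 = 2r^2 + 5r.
By induction, h_k = 2k^2 + k − 3 for all k ≥ 1.

h_k = 2k^2 + k − 3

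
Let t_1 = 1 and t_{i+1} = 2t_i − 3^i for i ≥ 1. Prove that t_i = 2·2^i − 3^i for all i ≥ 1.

Base case: t_1 = 1, and 2·2^1 − 3^1 = 4 − 3 = 1.
Assume t_r = 2·2^r − 3^r for some r ≥ 1.
Then t_{r+1} = 2t_r − 3^r = 2·(2·2^r − 3^r) − 3^r = 2·2^{r+1} − 2·3^r − 3^r = 2·2^{r+1} − 3·3^r = 2·2^{r+1} − 3^{r+1}.
By induction, t_i = 2·2^i − 3^i for all i ≥ 1.

t_i = 2·2^i − 3^i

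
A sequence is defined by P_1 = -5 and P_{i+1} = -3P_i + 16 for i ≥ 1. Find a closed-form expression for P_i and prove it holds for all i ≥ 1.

Claim: P_i = 3·(-3)^i + 4.

Base case: P_1 = -5, and 3·(-3)^1 + 4 = -9 + 4 = -5.
Assume P_r = 3·(-3)^r + 4 for some r ≥ 1.
Then P_{r+1} = -3P_r + 16 = -3·(3·(-3)^r + 4) + 16 = -9·(-3)^r − 12 + 16 = 3·(-3)^{r+1} + 4.
This completes the inductive step, so P_i = 3·(-3)^i + 4 for all i ≥ 1.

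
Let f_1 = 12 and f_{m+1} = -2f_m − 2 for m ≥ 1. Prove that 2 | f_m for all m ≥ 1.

Base case: f_1 = 12 = 2·6, so 2 | f_1.
Assume 2 | f_r, so f_r = 2t for some integer t.
Then f_{r+1} = -2f_r − 2 = -2·(2t) − 2 = 2(-2t − 1), so 2 | f_{r+1}.
This completes the inductive step, so 2 | f_m for all m ≥ 1.

2 | f_m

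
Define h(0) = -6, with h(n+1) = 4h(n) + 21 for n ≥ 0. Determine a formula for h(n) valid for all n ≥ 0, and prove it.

Claim: h(n) = 4^n − 7.

Base case: h(0) = -6, and 4^0 − 7 = 1 − 7 = -6.
Assume h(j) = 4^j − 7 for some j ≥ 0.
Then h(j+1) = 4h(j) + 21 = 4·(4^j − 7) + 21 = 4^{j+1} − 28 + 21 = 4^{j+1} − 7.
Hence h(n) = 4^n − 7 for every n ≥ 0, by induction.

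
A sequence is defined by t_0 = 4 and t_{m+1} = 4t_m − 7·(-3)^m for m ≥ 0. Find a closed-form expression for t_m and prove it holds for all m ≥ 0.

Claim: t_m = 3·4^m + (-3)^m.

Base case: t_0 = 4, and 3·4^0 + (-3)^0 = 3 + 1 = 4.
Assume t_k = 3·4^k + (-3)^k for some k ≥ 0.
Then t_{k+1} = 4t_k − 7·(-3)^k = 4·(3·4^k + (-3)^k) − 7·(-3)^k = 3·4^{k+1} + 4·(-3)^k − 7·(-3)^k = 3·4^{k+1} − 3·(-3)^k = 3·4^{k+1} + (-3)^{k+1}.
By induction, t_m = 3·4^m + (-3)^m for all m ≥ 0.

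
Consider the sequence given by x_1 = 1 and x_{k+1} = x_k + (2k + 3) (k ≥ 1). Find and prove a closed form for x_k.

Claim: x_k = k^2 + 2k − 2.

Base case: x_1 = 1, and 1^2 + 2·1 − 2 = 1.
Assume x_r = r^2 + 2r − 2.
Then x_{r+1} = x_r + (2r + 3) = (r^2 + 2r − 2) + (2r + 3) = r^2 + 4r + 1,
and (r+1)^2 + 2·(r+1) − 2 = r^2 + 4r + 1.
This completes the inductive step, so x_k = k^2 + 2k − 2 for all k ≥ 1.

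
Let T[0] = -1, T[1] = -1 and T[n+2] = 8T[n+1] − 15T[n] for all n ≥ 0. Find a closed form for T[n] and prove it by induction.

Claim: T[n] = 5^n − 2·3^n.

Base cases: T[0] = -1 and 5^0 − 2·3^0 = -1; T[1] = -1 and 5^1 − 2·3^1 = -1.
Assume T[j] = 5^j − 2·3^j for all 0 ≤ j ≤ m, where m ≥ 1.
Then T[m+1] = 8T[m] − 15T[m−1] = 8·(5^m − 2·3^m) − 15·(5^{m−1} − 2·3^{m−1}) = (8·5 − 15)5^{m−1} − 2·(8·3 − 15)3^{m−1} = 25·5^{m−1} − 18·3^{m−1} = 5^{m+1} − 2·3^{m+1}.
By strong induction, T[n] = 5^n − 2·3^n for all n ≥ 0.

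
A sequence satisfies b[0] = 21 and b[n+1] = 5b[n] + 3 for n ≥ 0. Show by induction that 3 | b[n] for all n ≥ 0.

Base case: b[0] = 21 = 3·7, so 3 | b[0].
Assume 3 | b[j], so b[j] = 3t for some integer t.
Then b[j+1] = 5b[j] + 3 = 5·(3t) + 3 = 3(5t + 1), so 3 | b[j+1].
Hence 3 | b[n] for every n ≥ 0, by induction.

3 | b[n]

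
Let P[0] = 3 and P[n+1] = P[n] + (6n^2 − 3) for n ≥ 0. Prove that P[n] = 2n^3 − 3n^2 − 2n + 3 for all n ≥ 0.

Base case: P[0] = 3, and 2·0^3 − 3·0^2 − 2·0 + 3 = 3.
Assume P[j] = 2j^3 − 3j^2 − 2j + 3.
Then P[j+1] = P[j] + (6j^2 − 3) = (2j^3 − 3j^2 − 2j + 3) + (6j^2 − 3) = 2j^3 + 3j^2 − 2j,
and 2·(j+1)^3 − 3·(j+1)^2 − 2·(j+1) + 3 = 2j^3 + 3j^2 − 2j.
By induction, P[n] = 2n^3 − 3n^2 − 2n + 3 for all n ≥ 0.

P[n] = 2n^3 − 3n^2 − 2n + 3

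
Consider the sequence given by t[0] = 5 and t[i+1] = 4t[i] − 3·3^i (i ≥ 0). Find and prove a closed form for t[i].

Claim: t[i] = 2·4^i + 3·3^i.

Base case: t[0] = 5, and 2·4^0 + 3·3^0 = 2 + 3 = 5.
Assume t[k] = 2·4^k + 3·3^k for some k ≥ 0.
Then t[k+1] = 4t[k] − 3·3^k = 4·(2·4^k + 3·3^k) − 3·3^k = 2·4^{k+1} + 12·3^k − 3·3^k = 2·4^{k+1} + 9·3^k = 2·4^{k+1} + 3·3^{k+1}.
This completes the inductive step, so t[i] = 2·4^i + 3·3^i for all i ≥ 0.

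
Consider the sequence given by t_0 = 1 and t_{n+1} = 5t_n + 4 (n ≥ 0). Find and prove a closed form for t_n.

Claim: t_n = 2·5^n − 1.

Base case: t_0 = 1, and 2·5^0 − 1 = 2 − 1 = 1.
Assume t_m = 2·5^m − 1 for some m ≥ 0.
Then t_{m+1} = 5t_m + 4 = 5·(2·5^m − 1) + 4 = 10·5^m − 5 + 4 = 2·5^{m+1} − 1.
This completes the inductive step, so t_n = 2·5^n − 1 for all n ≥ 0.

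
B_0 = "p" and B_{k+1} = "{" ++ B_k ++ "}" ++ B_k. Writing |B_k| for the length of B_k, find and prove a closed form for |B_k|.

Claim: |B_k| = 3·2^k − 2.

Base case: |B_0| = 1, and 3·2^0 − 2 = 1.
Assume |B_r| = 3·2^r − 2.
Then |B_{r+1}| = 1 + |B_r| + 1 + |B_r| = 2|B_r| + 2 = 2(3·2^r − 2) + 2 = 3·2^{r+1} − 4 + 2 = 3·2^{r+1} − 2.
Hence |B_k| = 3·2^k − 2 for every k ≥ 0, by induction.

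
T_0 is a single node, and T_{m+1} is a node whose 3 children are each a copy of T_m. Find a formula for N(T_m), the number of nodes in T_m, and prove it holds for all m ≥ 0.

Claim: N(T_m) = (3^{m+1} − 1)/2.

Base case: N(T_0) = 1, and (3^{0+1} − 1)/2 = 1.
Assume N(T_r) = (3^{r+1} − 1)/2.
Then N(T_{r+1}) = 1 + 3N(T_r) = 1 + 3·(3^{r+1} − 1)/2 = 1 + (3^{r+2} − 3)/2 = (2 + 3^{r+2} − 3)/2 = (3^{r+2} − 1)/2.
So the formula holds for r+1, and by induction N(T_m) = (3^{m+1} − 1)/2 for all m ≥ 0.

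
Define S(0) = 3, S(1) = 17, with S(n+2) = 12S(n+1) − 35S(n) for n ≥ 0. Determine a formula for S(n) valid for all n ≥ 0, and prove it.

Claim: S(n) = 7^n + 2·5^n.

Base cases: S(0) = 3 and 7^0 + 2·5^0 = 3; S(1) = 17 and 7^1 + 2·5^1 = 17.
Assume S(j) = 7^j + 2·5^j for all 0 ≤ j ≤ k, where k ≥ 1.
Then S(k+1) = 12S(k) − 35S(k−1) = 12·(7^k + 2·5^k) − 35·(7^{k−1} + 2·5^{k−1}) = (12·7 − 35)7^{k−1} + 2·(12·5 − 35)5^{k−1} = 49·7^{k−1} + 50·5^{k−1} = 7^{k+1} + 2·5^{k+1}.
Hence S(n) = 7^n + 2·5^n for every n ≥ 0, by strong induction.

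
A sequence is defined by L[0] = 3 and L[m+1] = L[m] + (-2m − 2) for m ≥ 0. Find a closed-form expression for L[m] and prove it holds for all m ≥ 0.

Claim: L[m] = -m^2 − m + 3.

Base case: L[0] = 3, and -0^2 − 0 + 3 = 3.
Assume L[j] = -j^2 − j + 3.
Then L[j+1] = L[j] + (-2j − 2) = (-j^2 − j + 3) + (-2j − 2) = -j^2 − 3j + 1,
and -(j+1)^2 − (j+1) + 3 = -j^2 − 3j + 1.
Hence L[m] = -m^2 − m + 3 for every m ≥ 0, by induction.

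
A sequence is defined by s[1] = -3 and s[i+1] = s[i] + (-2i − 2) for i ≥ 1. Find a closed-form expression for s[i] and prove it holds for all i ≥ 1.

Claim: s[i] = -i^2 − i − 1.

Base case: s[1] = -3, and -1^2 − 1 − 1 = -3.
Assume s[r] = -r^2 − r − 1.
Then s[r+1] = s[r] + (-2r − 2) = (-r^2 − r − 1) + (-2r − 2) = -r^2 − 3r − 3,
and -(r+1)^2 − (r+1) − 1 = -r^2 − 3r − 3.
This completes the inductive step, so s[i] = -i^2 − i − 1 for all i ≥ 1.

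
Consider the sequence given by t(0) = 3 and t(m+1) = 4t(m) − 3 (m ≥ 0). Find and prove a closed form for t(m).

Claim: t(m) = 2·4^m + 1.

Base case: t(0) = 3, and 2·4^0 + 1 = 2 + 1 = 3.
Assume t(k) = 2·4^k + 1 for some k ≥ 0.
Then t(k+1) = 4t(k) − 3 = 4·(2·4^k + 1) − 3 = 8·4^k + 4 − 3 = 2·4^{k+1} + 1.
This completes the inductive step, so t(m) = 2·4^m + 1 for all m ≥ 0.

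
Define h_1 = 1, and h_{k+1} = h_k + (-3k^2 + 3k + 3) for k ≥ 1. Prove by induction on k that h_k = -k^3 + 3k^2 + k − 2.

Base case: h_1 = 1, and -1^3 + 3·1^2 + 1 − 2 = 1.
Assume h_j = -j^3 + 3j^2 + j − 2.
Then h_{j+1} = h_j + (-3j^2 + 3j + 3) = (-j^3 + 3j^2 + j − 2) + (-3j^2 + 3j + 3) = -j^3 + 4j + 1,
and -(j+1)^3 + 3·(j+1)^2 + (j+1) − 2 = -j^3 + 4j + 1.
This completes the inductive step, so h_k = -k^3 + 3k^2 + k − 2 for all k ≥ 1.

h_k = -k^3 + 3k^2 + k − 2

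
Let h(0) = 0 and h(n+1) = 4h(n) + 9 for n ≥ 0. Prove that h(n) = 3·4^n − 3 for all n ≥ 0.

Base case: h(0) = 0, and 3·4^0 − 3 = 3 − 3 = 0.
Assume h(j) = 3·4^j − 3 for some j ≥ 0.
Then h(j+1) = 4h(j) + 9 = 4·(3·4^j − 3) + 9 = 12·4^j − 12 + 9 = 3·4^{j+1} − 3.
Hence h(n) = 3·4^n − 3 for every n ≥ 0, by induction.

h(n) = 3·4^n − 3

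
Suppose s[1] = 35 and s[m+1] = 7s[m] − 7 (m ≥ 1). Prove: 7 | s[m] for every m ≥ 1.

Base case: s[1] = 35 = 7·5, so 7 | s[1].
Assume 7 | s[k], so s[k] = 7t for some integer t.
Then s[k+1] = 7s[k] − 7 = 7·(7t) − 7 = 7(7t − 1), so 7 | s[k+1].
By induction, 7 | s[m] for all m ≥ 1.

7 | s[m]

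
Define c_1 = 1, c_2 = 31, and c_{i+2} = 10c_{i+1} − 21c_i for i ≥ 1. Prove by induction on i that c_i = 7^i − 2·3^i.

Base cases: c_1 = 1 and 7^1 − 2·3^1 = 1; c_2 = 31 and 7^2 − 2·3^2 = 31.
Assume c_t = 7^t − 2·3^t for all 1 ≤ t ≤ j, where j ≥ 2.
Then c_{j+1} = 10c_j − 21c_{j−1} = 10·(7^j − 2·3^j) − 21·(7^{j−1} − 2·3^{j−1}) = (10·7 − 21)7^{j−1} − 2·(10·3 − 21)3^{j−1} = 49·7^{j−1} − 18·3^{j−1} = 7^{j+1} − 2·3^{j+1}.
So the formula holds for j+1, and by strong induction c_i = 7^i − 2·3^i for all i ≥ 1.

c_i = 7^i − 2·3^i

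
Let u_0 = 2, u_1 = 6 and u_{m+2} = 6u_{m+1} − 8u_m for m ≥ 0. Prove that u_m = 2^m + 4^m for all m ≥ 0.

Base cases: u_0 = 2 and 2^0 + 4^0 = 2; u_1 = 6 and 2^1 + 4^1 = 6.
Assume u_j = 2^j + 4^j for all 0 ≤ j ≤ k, where k ≥ 1.
Then u_{k+1} = 6u_k − 8u_{k−1} = 6·(2^k + 4^k) − 8·(2^{k−1} + 4^{k−1}) = (6·2 − 8)2^{k−1} + (6·4 − 8)4^{k−1} = 4·2^{k−1} + 16·4^{k−1} = 2^{k+1} + 4^{k+1}.
This completes the inductive step, so u_m = 2^m + 4^m for all m ≥ 0.

u_m = 2^m + 4^m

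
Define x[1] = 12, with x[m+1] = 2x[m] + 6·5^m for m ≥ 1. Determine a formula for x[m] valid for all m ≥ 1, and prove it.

Claim: x[m] = 2^m + 2·5^m.

Base case: x[1] = 12, and 2^1 + 2·5^1 = 2 + 10 = 12.
Assume x[j] = 2^j + 2·5^j for some j ≥ 1.
Then x[j+1] = 2x[j] + 6·5^j = 2·(2^j + 2·5^j) + 6·5^j = 2^{j+1} + 4·5^j + 6·5^j = 2^{j+1} + 10·5^j = 2^{j+1} + 2·5^{j+1}.
So the formula holds for j+1, and by induction x[m] = 2^m + 2·5^m for all m ≥ 1.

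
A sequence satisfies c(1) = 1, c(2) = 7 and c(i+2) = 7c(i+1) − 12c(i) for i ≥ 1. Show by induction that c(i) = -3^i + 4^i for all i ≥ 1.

Base cases: c(1) = 1 and -3^1 + 4^1 = 1; c(2) = 7 and -3^2 + 4^2 = 7.
Assume c(j) = -3^j + 4^j for all 1 ≤ j ≤ k, where k ≥ 2.
Then c(k+1) = 7c(k) − 12c(k−1) = 7·(-3^k + 4^k) − 12·(-3^{k−1} + 4^{k−1}) = -(7·3 − 12)3^{k−1} + (7·4 − 12)4^{k−1} = -9·3^{k−1} + 16·4^{k−1} = -3^{k+1} + 4^{k+1}.
So the formula holds for k+1, and by strong induction c(i) = -3^i + 4^i for all i ≥ 1.

c(i) = -3^i + 4^i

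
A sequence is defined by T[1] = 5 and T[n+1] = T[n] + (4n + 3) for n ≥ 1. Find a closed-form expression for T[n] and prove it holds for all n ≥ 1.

Claim: T[n] = 2n^2 + n + 2.

Base case: T[1] = 5, and 2·1^2 + 1 + 2 = 5.
Assume T[k] = 2k^2 + k + 2.
Then T[k+1] = T[k] + (4k + 3) = (2k^2 + k + 2) + (4k + 3) = 2k^2 + 5k + 5,
and 2·(k+1)^2 + (k+1) + 2 = 2k^2 + 5k + 5.
By induction, T[n] = 2n^2 + n + 2 for all n ≥ 1.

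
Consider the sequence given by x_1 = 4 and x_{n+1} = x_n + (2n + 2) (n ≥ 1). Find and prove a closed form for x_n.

Claim: x_n = n^2 + n + 2.

Base case: x_1 = 4, and 1^2 + 1 + 2 = 4.
Assume x_m = m^2 + m + 2.
Then x_{m+1} = x_m + (2m + 2) = (m^2 + m + 2) + (2m + 2) = m^2 + 3m + 4,
and (m+1)^2 + (m+1) + 2 = m^2 + 3m + 4.
By induction, x_n = n^2 + n + 2 for all n ≥ 1.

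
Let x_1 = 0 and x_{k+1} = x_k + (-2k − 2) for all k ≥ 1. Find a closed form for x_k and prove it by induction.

Claim: x_k = -k^2 − k + 2.

Base case: x_1 = 0, and -1^2 − 1 + 2 = 0.
Assume x_r = -r^2 − r + 2.
Then x_{r+1} = x_r + (-2r − 2) = (-r^2 − r + 2) + (-2r − 2) = -r^2 − 3r,
and -(r+1)^2 − (r+1) + 2 = -r^2 − 3r.
By induction, x_k = -k^2 − k + 2 for all k ≥ 1.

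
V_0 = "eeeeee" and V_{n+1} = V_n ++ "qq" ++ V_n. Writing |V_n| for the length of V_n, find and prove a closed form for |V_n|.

Claim: |V_n| = 2^{n+3} − 2.

Base case: |V_0| = 6, and 2^{0+3} − 2 = 6.
Assume |V_j| = 2^{j+3} − 2.
Then |V_{j+1}| = |V_j| + 2 + |V_j| = 2|V_j| + 2 = 2(2^{j+3} − 2) + 2 = 2^{j+1+3} − 4 + 2 = 2^{j+1+3} − 2.
Hence |V_n| = 2^{n+3} − 2 for every n ≥ 0, by induction.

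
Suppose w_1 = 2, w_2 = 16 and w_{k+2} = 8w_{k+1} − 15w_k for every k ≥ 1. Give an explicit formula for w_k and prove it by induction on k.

Claim: w_k = -3^k + 5^k.

Base cases: w_1 = 2 and -3^1 + 5^1 = 2; w_2 = 16 and -3^2 + 5^2 = 16.
Assume w_j = -3^j + 5^j for all 1 ≤ j ≤ r, where r ≥ 2.
Then w_{r+1} = 8w_r − 15w_{r−1} = 8·(-3^r + 5^r) − 15·(-3^{r−1} + 5^{r−1}) = -(8·3 − 15)3^{r−1} + (8·5 − 15)5^{r−1} = -9·3^{r−1} + 25·5^{r−1} = -3^{r+1} + 5^{r+1}.
This completes the inductive step, so w_k = -3^k + 5^k for all k ≥ 1.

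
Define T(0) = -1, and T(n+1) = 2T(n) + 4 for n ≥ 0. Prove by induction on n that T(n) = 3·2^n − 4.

Base case: T(0) = -1, and 3·2^0 − 4 = 3 − 4 = -1.
Assume T(k) = 3·2^k − 4 for some k ≥ 0.
Then T(k+1) = 2T(k) + 4 = 2·(3·2^k − 4) + 4 = 6·2^k − 8 + 4 = 3·2^{k+1} − 4.
This completes the inductive step, so T(n) = 3·2^n − 4 for all n ≥ 0.

T(n) = 3·2^n − 4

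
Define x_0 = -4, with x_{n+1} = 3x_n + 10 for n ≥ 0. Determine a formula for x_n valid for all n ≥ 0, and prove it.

Claim: x_n = 3^n − 5.

Base case: x_0 = -4, and 3^0 − 5 = 1 − 5 = -4.
Assume x_k = 3^k − 5 for some k ≥ 0.
Then x_{k+1} = 3x_k + 10 = 3·(3^k − 5) + 10 = 3^{k+1} − 15 + 10 = 3^{k+1} − 5.
By induction, x_n = 3^n − 5 for all n ≥ 0.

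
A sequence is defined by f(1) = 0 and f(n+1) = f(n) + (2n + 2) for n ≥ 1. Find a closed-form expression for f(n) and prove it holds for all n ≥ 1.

Claim: f(n) = n^2 + n − 2.

Base case: f(1) = 0, and 1^2 + 1 − 2 = 0.
Assume f(j) = j^2 + j − 2.
Then f(j+1) = f(j) + (2j + 2) = (j^2 + j − 2) + (2j + 2) = j^2 + 3j,
and (j+1)^2 + (j+1) − 2 = j^2 + 3j.
This completes the inductive step, so f(n) = n^2 + n − 2 for all n ≥ 1.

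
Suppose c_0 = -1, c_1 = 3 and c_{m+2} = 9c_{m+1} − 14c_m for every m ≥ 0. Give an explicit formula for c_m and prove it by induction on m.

Claim: c_m = 7^m − 2·2^m.

Base cases: c_0 = -1 and 7^0 − 2·2^0 = -1; c_1 = 3 and 7^1 − 2·2^1 = 3.
Assume c_j = 7^j − 2·2^j for all 0 ≤ j ≤ r, where r ≥ 1.
Then c_{r+1} = 9c_r − 14c_{r−1} = 9·(7^r − 2·2^r) − 14·(7^{r−1} − 2·2^{r−1}) = (9·7 − 14)7^{r−1} − 2·(9·2 − 14)2^{r−1} = 49·7^{r−1} − 8·2^{r−1} = 7^{r+1} − 2·2^{r+1}.
Hence c_m = 7^m − 2·2^m for every m ≥ 0, by strong induction.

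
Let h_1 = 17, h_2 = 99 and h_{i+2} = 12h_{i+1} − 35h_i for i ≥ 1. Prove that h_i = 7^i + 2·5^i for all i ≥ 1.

Base cases: h_1 = 17 and 7^1 + 2·5^1 = 17; h_2 = 99 and 7^2 + 2·5^2 = 99.
Assume h_t = 7^t + 2·5^t for all 1 ≤ t ≤ j, where j ≥ 2.
Then h_{j+1} = 12h_j − 35h_{j−1} = 12·(7^j + 2·5^j) − 35·(7^{j−1} + 2·5^{j−1}) = (12·7 − 35)7^{j−1} + 2·(12·5 − 35)5^{j−1} = 49·7^{j−1} + 50·5^{j−1} = 7^{j+1} + 2·5^{j+1}.
This completes the inductive step, so h_i = 7^i + 2·5^i for all i ≥ 1.

h_i = 7^i + 2·5^i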